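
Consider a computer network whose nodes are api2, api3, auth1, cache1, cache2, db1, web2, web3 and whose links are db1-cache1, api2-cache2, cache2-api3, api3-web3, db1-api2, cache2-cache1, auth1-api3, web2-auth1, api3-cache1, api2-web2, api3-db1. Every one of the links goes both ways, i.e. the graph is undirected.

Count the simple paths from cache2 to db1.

9

cache2–api2–db1
cache2–api2–web2–auth1–api3–cache1–db1
cache2–api2–web2–auth1–api3–db1
cache2–api3–auth1–web2–api2–db1
cache2–api3–cache1–db1
cache2–api3–db1
cache2–cache1–api3–auth1–web2–api2–db1
cache2–cache1–api3–db1
cache2–cache1–db1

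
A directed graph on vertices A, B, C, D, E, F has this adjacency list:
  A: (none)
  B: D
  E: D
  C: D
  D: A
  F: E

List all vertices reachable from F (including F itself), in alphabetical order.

A, D, E, F

Start at F.
Its neighbours: E.
Then their neighbours: D.
Then next layer: A.
Nothing further is reachable.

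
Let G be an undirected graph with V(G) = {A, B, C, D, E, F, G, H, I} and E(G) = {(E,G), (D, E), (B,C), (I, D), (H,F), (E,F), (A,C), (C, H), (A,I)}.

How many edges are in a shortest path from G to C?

Distance 0: G.
Distance 1: E.
Distance 2: D, F.
Distance 3: H, I.
Distance 4: A, C — contains C.

4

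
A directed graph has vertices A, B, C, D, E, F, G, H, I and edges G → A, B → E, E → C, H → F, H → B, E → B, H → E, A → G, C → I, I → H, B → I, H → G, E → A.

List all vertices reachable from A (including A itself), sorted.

Start at A.
Its neighbours: G.
Nothing further is reachable.

A, G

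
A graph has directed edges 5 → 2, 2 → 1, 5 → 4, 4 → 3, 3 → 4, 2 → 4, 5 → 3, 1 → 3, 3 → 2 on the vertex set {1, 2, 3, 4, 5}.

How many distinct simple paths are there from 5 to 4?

5→2→1→3→4
5→2→4
5→3→2→4
5→3→4
5→4

5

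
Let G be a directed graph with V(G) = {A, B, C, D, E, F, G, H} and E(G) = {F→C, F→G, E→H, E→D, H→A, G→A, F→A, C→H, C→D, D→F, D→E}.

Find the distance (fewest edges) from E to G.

Distance 0: E.
Distance 1: D, H.
Distance 2: A, F.
Distance 3: C, G — contains G.

3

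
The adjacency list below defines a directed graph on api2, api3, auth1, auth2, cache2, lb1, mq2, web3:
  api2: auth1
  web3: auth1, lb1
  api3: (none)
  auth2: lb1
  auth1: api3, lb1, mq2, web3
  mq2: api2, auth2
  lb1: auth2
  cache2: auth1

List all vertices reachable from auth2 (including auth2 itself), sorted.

auth2, lb1

Start at auth2.
Its neighbours: lb1.
Nothing further is reachable.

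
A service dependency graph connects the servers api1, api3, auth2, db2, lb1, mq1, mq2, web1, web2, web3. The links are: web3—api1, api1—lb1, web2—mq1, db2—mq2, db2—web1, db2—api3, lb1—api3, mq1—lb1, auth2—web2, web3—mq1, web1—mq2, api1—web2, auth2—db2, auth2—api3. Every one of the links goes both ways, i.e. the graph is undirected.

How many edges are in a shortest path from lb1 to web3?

Distance 0: lb1.
Distance 1: api1, api3, mq1.
Distance 2: auth2, db2, web2, web3 — contains web3.

2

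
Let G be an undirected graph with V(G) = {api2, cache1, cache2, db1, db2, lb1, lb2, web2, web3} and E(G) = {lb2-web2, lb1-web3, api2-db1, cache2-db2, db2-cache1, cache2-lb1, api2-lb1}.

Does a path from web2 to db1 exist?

Explore from web2.
Distance 1: reach lb2.
The search is exhausted without reaching db1; it lies in a different component.

No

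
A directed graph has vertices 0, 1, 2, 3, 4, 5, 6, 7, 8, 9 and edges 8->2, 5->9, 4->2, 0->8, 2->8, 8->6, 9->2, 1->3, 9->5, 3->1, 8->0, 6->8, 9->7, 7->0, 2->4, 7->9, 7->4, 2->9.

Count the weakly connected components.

From 0: component {0, 2, 4, 5, 6, 7, 8, 9}.
From 1: component {1, 3}.
That's 2 components.

2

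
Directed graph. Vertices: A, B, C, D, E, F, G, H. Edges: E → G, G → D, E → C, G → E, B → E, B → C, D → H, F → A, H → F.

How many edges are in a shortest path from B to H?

Distance 0: B.
Distance 1: C, E.
Distance 2: G.
Distance 3: D.
Distance 4: H — contains H.

4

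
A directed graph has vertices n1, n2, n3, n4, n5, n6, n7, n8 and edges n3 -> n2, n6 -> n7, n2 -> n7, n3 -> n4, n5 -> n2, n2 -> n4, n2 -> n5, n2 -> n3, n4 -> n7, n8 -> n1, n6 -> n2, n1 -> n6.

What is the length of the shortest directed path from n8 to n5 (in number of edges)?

Distance 0: n8.
Distance 1: n1.
Distance 2: n6.
Distance 3: n2, n7.
Distance 4: n3, n4, n5 — contains n5.

4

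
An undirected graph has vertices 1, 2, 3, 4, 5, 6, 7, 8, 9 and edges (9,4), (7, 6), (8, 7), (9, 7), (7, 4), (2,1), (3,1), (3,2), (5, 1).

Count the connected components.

2

From 1: component {1, 2, 3, 5}.
From 4: component {4, 6, 7, 8, 9}.
That's 2 components.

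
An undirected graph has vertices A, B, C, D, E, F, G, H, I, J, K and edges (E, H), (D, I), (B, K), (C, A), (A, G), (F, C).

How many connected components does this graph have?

5

From A: component {A, C, F, G}.
From B: component {B, K}.
From D: component {D, I}.
From E: component {E, H}.
From J: component {J}.
That's 5 components.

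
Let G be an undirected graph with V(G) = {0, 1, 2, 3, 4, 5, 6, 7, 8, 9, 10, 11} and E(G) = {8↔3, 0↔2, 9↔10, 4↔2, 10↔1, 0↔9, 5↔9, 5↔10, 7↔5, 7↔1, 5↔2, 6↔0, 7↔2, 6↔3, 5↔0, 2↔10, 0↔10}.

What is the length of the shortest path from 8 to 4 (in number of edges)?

5

Distance 0: 8.
Distance 1: 3.
Distance 2: 6.
Distance 3: 0.
Distance 4: 2, 5, 9, 10.
Distance 5: 1, 4, 7 — contains 4.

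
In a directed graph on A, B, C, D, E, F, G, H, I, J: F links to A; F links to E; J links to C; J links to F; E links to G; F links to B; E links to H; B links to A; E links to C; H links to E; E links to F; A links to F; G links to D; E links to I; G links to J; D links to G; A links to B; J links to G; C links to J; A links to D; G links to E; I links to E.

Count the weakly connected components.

1

From A: component {A, B, C, D, E, F, G, H, I, J}.
That's 1 component.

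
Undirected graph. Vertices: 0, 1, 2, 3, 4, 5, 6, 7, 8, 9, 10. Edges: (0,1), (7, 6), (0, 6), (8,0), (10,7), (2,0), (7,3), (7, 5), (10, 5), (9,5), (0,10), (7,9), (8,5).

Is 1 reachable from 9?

Yes

Explore from 9.
Distance 1: reach 5, 7.
Distance 2: reach 3, 6, 8, 10.
Distance 3: reach 0.
Distance 4: reach 1, 2.
Found 1.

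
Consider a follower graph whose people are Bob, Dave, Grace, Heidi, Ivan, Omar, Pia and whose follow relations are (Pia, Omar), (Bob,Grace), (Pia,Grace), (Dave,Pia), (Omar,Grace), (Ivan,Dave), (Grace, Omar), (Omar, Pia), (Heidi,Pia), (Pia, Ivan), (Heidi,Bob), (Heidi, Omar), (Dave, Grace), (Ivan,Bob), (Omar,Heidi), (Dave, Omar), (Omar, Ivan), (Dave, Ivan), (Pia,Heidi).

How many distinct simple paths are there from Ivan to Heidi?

Ivan→Bob→Grace→Omar→Heidi
Ivan→Bob→Grace→Omar→Pia→Heidi
Ivan→Dave→Grace→Omar→Heidi
Ivan→Dave→Grace→Omar→Pia→Heidi
Ivan→Dave→Omar→Heidi
Ivan→Dave→Omar→Pia→Heidi
Ivan→Dave→Pia→Grace→Omar→Heidi
Ivan→Dave→Pia→Heidi
Ivan→Dave→Pia→Omar→Heidi

9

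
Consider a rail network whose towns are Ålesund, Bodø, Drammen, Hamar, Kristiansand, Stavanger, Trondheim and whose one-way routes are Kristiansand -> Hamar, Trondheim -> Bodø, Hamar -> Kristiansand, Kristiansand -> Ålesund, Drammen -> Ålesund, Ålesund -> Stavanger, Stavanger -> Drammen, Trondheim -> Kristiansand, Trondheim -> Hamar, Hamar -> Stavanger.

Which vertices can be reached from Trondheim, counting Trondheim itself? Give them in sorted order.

Ålesund, Bodø, Drammen, Hamar, Kristiansand, Stavanger, Trondheim

Start at Trondheim.
Its neighbours: Bodø, Hamar, Kristiansand.
Then their neighbours: Ålesund, Stavanger.
Then next layer: Drammen.
Every vertex is now reached.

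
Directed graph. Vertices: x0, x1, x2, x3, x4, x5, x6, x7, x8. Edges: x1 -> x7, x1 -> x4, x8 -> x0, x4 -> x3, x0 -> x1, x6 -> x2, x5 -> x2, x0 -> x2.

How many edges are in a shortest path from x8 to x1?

Distance 0: x8.
Distance 1: x0.
Distance 2: x1, x2 — contains x1.

2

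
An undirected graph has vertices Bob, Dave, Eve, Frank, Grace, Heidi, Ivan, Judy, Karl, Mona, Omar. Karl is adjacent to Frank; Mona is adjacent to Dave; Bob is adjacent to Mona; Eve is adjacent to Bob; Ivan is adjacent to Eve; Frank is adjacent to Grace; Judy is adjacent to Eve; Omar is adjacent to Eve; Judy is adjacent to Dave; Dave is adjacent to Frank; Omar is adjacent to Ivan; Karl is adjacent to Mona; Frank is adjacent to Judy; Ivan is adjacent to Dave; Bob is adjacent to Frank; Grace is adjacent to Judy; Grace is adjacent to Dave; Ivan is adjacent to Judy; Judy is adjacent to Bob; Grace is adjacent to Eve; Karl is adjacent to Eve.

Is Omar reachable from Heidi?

Heidi has no edges, so nothing is reachable from it.

No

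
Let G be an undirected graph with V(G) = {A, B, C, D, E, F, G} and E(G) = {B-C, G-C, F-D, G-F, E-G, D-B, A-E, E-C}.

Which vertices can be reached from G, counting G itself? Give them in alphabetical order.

Start at G.
Its neighbours: C, E, F.
Then their neighbours: A, B, D.
Every vertex is now reached.

A, B, C, D, E, F, G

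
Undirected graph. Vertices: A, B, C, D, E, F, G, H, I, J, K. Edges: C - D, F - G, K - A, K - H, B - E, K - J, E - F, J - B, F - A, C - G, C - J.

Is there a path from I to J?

No

I has no edges, so nothing is reachable from it.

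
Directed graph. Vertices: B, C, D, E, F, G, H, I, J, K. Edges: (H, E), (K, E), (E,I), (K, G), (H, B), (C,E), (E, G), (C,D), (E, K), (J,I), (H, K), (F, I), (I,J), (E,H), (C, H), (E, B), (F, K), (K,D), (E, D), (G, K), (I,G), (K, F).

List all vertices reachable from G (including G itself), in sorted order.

Start at G.
Its neighbours: K.
Then their neighbours: D, E, F.
Then next layer: B, H, I.
Then next layer: J.
Nothing further is reachable.

B, D, E, F, G, H, I, J, K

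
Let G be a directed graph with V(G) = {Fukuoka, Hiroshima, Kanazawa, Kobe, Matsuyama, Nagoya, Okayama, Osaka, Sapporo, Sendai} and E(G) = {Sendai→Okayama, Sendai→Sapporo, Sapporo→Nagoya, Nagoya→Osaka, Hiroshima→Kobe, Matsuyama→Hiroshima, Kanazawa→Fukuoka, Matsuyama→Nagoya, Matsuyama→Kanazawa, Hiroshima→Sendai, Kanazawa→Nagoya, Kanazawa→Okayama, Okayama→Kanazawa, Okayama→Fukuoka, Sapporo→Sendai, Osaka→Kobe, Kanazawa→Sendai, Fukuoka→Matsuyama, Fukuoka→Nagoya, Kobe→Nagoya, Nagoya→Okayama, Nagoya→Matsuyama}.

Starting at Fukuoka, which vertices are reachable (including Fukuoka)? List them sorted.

Fukuoka, Hiroshima, Kanazawa, Kobe, Matsuyama, Nagoya, Okayama, Osaka, Sapporo, Sendai

Start at Fukuoka.
Its neighbours: Matsuyama, Nagoya.
Then their neighbours: Hiroshima, Kanazawa, Okayama, Osaka.
Then next layer: Kobe, Sendai.
Then next layer: Sapporo.
Every vertex is now reached.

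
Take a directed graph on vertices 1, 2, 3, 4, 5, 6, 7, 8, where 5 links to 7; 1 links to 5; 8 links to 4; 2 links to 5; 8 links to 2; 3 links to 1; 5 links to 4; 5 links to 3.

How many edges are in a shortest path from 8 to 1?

Distance 0: 8.
Distance 1: 2, 4.
Distance 2: 5.
Distance 3: 3, 7.
Distance 4: 1 — contains 1.

4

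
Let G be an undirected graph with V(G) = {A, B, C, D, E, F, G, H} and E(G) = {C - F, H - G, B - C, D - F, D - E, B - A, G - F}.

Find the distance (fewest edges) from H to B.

Distance 0: H.
Distance 1: G.
Distance 2: F.
Distance 3: C, D.
Distance 4: B, E — contains B.

4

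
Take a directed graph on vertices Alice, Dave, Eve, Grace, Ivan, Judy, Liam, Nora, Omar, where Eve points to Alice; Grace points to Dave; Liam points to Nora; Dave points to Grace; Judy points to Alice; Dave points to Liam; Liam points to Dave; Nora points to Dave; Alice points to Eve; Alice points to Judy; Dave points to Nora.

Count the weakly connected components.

4

From Alice: component {Alice, Eve, Judy}.
From Dave: component {Dave, Grace, Liam, Nora}.
From Ivan: component {Ivan}.
From Omar: component {Omar}.
That's 4 components.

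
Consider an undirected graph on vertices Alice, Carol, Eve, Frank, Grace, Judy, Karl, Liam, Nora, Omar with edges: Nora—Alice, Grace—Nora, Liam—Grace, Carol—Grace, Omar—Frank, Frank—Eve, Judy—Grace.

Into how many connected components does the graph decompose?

3

From Alice: component {Alice, Carol, Grace, Judy, Liam, Nora}.
From Eve: component {Eve, Frank, Omar}.
From Karl: component {Karl}.
That's 3 components.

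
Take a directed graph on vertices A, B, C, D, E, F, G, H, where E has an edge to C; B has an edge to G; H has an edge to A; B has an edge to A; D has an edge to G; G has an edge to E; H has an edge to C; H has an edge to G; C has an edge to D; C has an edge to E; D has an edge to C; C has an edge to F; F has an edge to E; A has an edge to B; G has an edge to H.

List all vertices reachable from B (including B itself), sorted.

A, B, C, D, E, F, G, H

Start at B.
Its neighbours: A, G.
Then their neighbours: E, H.
Then next layer: C.
Then next layer: D, F.
Every vertex is now reached.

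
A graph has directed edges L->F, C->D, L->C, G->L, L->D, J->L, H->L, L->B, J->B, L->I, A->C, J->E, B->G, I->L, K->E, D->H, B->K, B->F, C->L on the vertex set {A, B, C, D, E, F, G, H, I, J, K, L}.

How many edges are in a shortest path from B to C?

Distance 0: B.
Distance 1: F, G, K.
Distance 2: E, L.
Distance 3: C, D, I — contains C.

3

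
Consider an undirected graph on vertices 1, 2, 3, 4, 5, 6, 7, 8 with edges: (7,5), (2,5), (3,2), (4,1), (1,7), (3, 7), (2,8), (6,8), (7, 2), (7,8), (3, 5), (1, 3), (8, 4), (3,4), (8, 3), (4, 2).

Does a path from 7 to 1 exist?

Yes

Explore from 7.
Distance 1: reach 1, 2, 3, 5, 8.
Found 1.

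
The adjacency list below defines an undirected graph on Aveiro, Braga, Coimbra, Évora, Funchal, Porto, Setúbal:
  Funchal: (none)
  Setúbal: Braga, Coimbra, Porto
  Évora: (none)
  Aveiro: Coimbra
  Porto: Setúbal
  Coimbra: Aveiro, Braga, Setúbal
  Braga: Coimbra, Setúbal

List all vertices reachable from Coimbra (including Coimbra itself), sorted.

Aveiro, Braga, Coimbra, Porto, Setúbal

Start at Coimbra.
Its neighbours: Aveiro, Braga, Setúbal.
Then their neighbours: Porto.
Nothing further is reachable.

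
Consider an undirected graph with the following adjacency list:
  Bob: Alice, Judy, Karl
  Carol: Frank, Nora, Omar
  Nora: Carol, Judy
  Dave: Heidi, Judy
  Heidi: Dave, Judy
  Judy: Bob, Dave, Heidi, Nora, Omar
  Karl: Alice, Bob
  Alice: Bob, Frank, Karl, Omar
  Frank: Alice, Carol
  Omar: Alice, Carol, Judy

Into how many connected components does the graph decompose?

1

From Alice: component {Alice, Bob, Carol, Dave, Frank, Heidi, Judy, Karl, Nora, Omar}.
That's 1 component.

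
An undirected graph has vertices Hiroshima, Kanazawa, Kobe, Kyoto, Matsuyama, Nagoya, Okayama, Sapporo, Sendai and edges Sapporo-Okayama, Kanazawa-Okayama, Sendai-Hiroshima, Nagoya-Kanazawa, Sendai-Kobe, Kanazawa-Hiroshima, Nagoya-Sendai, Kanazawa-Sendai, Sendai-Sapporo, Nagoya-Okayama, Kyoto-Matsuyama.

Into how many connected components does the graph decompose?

2

From Hiroshima: component {Hiroshima, Kanazawa, Kobe, Nagoya, Okayama, Sapporo, Sendai}.
From Kyoto: component {Kyoto, Matsuyama}.
That's 2 components.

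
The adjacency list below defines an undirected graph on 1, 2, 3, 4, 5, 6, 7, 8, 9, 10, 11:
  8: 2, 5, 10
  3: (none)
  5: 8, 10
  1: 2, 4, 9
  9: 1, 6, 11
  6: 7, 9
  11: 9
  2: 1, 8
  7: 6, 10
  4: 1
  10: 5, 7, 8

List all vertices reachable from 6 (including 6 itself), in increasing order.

Start at 6.
Its neighbours: 7, 9.
Then their neighbours: 1, 10, 11.
Then next layer: 2, 4, 5, 8.
Nothing further is reachable.

1, 2, 4, 5, 6, 7, 8, 9, 10, 11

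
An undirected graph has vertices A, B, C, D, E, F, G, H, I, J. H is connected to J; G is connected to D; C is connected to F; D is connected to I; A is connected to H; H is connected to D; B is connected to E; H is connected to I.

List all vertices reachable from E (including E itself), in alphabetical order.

B, E

Start at E.
Its neighbours: B.
Nothing further is reachable.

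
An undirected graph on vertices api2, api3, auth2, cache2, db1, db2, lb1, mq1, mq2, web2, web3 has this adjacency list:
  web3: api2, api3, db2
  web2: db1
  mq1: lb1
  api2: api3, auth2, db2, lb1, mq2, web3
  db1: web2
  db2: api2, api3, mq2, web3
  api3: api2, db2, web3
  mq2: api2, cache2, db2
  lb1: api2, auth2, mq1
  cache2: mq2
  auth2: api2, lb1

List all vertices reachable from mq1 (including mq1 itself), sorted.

api2, api3, auth2, cache2, db2, lb1, mq1, mq2, web3

Start at mq1.
Its neighbours: lb1.
Then their neighbours: api2, auth2.
Then next layer: api3, db2, mq2, web3.
Then next layer: cache2.
Nothing further is reachable.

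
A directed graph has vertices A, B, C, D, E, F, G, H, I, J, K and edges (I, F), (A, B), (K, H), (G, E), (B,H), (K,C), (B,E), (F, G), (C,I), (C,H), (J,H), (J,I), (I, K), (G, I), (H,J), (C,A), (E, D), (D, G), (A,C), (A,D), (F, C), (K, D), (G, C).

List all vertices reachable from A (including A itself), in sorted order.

Start at A.
Its neighbours: B, C, D.
Then their neighbours: E, G, H, I.
Then next layer: F, J, K.
Every vertex is now reached.

A, B, C, D, E, F, G, H, I, J, K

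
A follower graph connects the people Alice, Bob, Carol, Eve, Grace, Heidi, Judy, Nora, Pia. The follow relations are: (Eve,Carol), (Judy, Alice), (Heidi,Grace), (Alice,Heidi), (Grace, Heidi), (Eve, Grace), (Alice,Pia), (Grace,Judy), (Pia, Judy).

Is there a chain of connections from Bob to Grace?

Bob has no outgoing edges, so nothing is reachable from it.

No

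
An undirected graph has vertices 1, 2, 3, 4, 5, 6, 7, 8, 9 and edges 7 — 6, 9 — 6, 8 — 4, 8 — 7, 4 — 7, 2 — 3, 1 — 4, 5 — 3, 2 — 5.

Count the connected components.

2

From 1: component {1, 4, 6, 7, 8, 9}.
From 2: component {2, 3, 5}.
That's 2 components.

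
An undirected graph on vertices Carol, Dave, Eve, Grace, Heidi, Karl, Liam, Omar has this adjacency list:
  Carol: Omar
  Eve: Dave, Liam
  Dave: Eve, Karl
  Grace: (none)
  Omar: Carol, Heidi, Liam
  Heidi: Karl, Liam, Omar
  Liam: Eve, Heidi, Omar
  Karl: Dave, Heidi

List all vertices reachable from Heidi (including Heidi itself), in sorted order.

Carol, Dave, Eve, Heidi, Karl, Liam, Omar

Start at Heidi.
Its neighbours: Karl, Liam, Omar.
Then their neighbours: Carol, Dave, Eve.
Nothing further is reachable.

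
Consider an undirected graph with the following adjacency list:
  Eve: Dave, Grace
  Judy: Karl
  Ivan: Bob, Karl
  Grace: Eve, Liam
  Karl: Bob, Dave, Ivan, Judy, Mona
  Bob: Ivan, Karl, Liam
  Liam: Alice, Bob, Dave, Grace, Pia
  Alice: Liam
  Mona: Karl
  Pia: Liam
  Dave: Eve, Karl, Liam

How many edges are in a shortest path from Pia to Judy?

4

Distance 0: Pia.
Distance 1: Liam.
Distance 2: Alice, Bob, Dave, Grace.
Distance 3: Eve, Ivan, Karl.
Distance 4: Judy, Mona — contains Judy.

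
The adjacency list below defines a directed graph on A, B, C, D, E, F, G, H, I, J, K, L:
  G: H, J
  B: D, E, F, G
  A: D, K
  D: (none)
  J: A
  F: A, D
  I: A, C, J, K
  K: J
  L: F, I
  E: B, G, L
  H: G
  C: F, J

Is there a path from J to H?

No

Explore from J.
Distance 1: reach A.
Distance 2: reach D, K.
The search from J is exhausted; no directed path reaches H.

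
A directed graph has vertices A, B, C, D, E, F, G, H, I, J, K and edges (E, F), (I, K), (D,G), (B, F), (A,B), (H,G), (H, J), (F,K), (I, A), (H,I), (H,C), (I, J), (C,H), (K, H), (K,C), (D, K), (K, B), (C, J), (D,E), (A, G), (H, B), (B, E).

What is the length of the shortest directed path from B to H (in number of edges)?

Distance 0: B.
Distance 1: E, F.
Distance 2: K.
Distance 3: C, H — contains H.

3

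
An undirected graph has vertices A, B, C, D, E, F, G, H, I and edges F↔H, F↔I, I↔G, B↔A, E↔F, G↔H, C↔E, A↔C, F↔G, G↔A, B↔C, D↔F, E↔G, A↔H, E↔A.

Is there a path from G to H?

Yes

Explore from G.
Distance 1: reach A, E, F, H, I.
Found H.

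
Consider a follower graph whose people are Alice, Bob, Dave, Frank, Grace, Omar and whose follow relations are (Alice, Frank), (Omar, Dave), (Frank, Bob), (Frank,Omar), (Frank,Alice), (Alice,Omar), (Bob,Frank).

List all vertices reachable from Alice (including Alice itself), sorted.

Alice, Bob, Dave, Frank, Omar

Start at Alice.
Its neighbours: Frank, Omar.
Then their neighbours: Bob, Dave.
Nothing further is reachable.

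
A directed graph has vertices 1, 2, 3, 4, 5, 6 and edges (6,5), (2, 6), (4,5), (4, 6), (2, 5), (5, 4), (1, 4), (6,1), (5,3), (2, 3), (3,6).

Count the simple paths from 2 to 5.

5

2→3→6→1→4→5
2→3→6→5
2→5
2→6→1→4→5
2→6→5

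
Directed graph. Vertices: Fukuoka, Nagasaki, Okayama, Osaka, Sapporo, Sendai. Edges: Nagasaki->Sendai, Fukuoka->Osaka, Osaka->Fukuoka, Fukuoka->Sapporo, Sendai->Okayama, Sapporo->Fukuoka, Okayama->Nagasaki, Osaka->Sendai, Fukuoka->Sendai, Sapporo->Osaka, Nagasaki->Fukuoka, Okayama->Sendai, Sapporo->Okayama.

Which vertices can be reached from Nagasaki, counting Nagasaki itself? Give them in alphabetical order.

Fukuoka, Nagasaki, Okayama, Osaka, Sapporo, Sendai

Start at Nagasaki.
Its neighbours: Fukuoka, Sendai.
Then their neighbours: Okayama, Osaka, Sapporo.
Every vertex is now reached.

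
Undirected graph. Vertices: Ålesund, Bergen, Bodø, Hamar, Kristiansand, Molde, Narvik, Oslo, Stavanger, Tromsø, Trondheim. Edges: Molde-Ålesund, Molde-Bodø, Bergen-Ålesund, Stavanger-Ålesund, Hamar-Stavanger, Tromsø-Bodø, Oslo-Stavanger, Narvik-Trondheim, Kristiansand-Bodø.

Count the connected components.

From Ålesund: component {Ålesund, Bergen, Bodø, Hamar, Kristiansand, Molde, Oslo, Stavanger, Tromsø}.
From Narvik: component {Narvik, Trondheim}.
That's 2 components.

2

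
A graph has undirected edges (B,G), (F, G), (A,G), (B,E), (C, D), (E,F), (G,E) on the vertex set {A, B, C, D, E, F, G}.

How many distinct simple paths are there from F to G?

F–E–B–G
F–E–G
F–G

3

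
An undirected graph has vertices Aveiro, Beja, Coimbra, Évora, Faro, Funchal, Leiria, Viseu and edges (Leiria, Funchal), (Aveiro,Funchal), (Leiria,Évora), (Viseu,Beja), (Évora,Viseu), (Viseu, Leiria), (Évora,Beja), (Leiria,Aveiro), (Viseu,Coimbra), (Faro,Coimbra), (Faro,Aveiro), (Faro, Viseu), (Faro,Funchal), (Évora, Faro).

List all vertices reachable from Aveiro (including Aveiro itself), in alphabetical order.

Aveiro, Beja, Coimbra, Évora, Faro, Funchal, Leiria, Viseu

Start at Aveiro.
Its neighbours: Faro, Funchal, Leiria.
Then their neighbours: Coimbra, Évora, Viseu.
Then next layer: Beja.
Every vertex is now reached.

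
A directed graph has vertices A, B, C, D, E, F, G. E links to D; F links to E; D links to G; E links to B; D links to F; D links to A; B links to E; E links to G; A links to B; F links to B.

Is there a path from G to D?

G has no outgoing edges, so nothing is reachable from it.

No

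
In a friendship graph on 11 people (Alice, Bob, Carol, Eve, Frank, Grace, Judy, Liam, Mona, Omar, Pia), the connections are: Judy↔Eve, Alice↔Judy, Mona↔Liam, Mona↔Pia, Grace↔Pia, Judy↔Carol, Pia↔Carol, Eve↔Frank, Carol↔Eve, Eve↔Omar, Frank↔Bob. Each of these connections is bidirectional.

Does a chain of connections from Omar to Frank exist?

Yes

Explore from Omar.
Distance 1: reach Eve.
Distance 2: reach Carol, Frank, Judy.
Found Frank.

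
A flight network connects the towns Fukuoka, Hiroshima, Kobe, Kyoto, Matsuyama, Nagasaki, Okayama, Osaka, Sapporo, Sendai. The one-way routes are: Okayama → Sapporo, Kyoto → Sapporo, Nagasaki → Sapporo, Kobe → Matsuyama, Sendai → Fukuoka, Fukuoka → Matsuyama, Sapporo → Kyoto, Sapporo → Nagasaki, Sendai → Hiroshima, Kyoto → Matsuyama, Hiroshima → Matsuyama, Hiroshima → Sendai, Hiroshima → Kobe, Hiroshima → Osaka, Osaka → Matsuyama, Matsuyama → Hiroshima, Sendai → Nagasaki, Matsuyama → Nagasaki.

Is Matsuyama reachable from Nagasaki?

Explore from Nagasaki.
Distance 1: reach Sapporo.
Distance 2: reach Kyoto.
Distance 3: reach Matsuyama.
Found Matsuyama.

Yes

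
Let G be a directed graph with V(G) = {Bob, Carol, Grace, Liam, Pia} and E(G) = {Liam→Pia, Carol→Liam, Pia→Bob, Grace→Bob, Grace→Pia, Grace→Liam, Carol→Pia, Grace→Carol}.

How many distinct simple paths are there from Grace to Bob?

Grace→Bob
Grace→Carol→Liam→Pia→Bob
Grace→Carol→Pia→Bob
Grace→Liam→Pia→Bob
Grace→Pia→Bob

5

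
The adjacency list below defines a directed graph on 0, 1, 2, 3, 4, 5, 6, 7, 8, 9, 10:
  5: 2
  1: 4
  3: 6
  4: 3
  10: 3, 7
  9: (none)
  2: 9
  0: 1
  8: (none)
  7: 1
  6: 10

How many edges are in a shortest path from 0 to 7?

Distance 0: 0.
Distance 1: 1.
Distance 2: 4.
Distance 3: 3.
Distance 4: 6.
Distance 5: 10.
Distance 6: 7 — contains 7.

6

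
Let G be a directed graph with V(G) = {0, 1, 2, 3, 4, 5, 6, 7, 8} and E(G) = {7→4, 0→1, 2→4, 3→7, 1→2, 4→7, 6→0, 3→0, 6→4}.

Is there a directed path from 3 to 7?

Yes

Explore from 3.
Distance 1: reach 0, 7.
Found 7.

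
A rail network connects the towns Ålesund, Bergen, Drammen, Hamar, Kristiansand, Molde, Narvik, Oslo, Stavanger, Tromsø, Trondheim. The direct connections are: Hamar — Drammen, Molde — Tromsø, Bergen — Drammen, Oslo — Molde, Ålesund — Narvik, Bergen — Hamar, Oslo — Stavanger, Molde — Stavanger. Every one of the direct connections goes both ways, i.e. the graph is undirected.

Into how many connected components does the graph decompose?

From Ålesund: component {Ålesund, Narvik}.
From Bergen: component {Bergen, Drammen, Hamar}.
From Kristiansand: component {Kristiansand}.
From Molde: component {Molde, Oslo, Stavanger, Tromsø}.
From Trondheim: component {Trondheim}.
That's 5 components.

5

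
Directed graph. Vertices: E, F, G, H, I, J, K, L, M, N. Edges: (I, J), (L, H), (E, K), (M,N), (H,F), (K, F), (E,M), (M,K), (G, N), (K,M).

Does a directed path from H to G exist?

Explore from H.
Distance 1: reach F.
The search from H is exhausted; no directed path reaches G.

No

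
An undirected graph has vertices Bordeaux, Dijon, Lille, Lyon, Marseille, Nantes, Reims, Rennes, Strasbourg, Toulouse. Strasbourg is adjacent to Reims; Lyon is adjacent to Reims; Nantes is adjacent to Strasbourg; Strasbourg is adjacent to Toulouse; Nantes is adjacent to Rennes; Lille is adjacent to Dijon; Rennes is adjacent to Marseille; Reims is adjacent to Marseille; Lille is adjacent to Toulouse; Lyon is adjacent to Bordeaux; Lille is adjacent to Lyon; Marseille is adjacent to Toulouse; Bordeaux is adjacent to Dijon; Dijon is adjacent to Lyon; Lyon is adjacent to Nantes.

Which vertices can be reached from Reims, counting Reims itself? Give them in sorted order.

Start at Reims.
Its neighbours: Lyon, Marseille, Strasbourg.
Then their neighbours: Bordeaux, Dijon, Lille, Nantes, Rennes, Toulouse.
Every vertex is now reached.

Bordeaux, Dijon, Lille, Lyon, Marseille, Nantes, Reims, Rennes, Strasbourg, Toulouse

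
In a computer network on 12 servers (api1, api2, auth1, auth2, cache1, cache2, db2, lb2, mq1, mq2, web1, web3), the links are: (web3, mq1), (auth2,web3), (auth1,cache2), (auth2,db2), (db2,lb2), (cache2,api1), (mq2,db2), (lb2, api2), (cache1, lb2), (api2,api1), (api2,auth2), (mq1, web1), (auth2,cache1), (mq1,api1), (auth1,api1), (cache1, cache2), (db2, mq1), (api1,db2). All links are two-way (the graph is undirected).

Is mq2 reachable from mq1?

Explore from mq1.
Distance 1: reach api1, db2, web1, web3.
Distance 2: reach api2, auth1, auth2, cache2, lb2, mq2.
Found mq2.

Yes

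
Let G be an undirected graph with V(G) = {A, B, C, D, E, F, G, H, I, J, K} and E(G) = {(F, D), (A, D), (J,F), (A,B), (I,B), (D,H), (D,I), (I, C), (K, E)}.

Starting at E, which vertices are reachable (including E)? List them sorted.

Start at E.
Its neighbours: K.
Nothing further is reachable.

E, K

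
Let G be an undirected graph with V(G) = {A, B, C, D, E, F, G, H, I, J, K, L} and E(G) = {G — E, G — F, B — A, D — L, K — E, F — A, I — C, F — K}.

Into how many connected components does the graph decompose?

From A: component {A, B, E, F, G, K}.
From C: component {C, I}.
From D: component {D, L}.
From H: component {H}.
From J: component {J}.
That's 5 components.

5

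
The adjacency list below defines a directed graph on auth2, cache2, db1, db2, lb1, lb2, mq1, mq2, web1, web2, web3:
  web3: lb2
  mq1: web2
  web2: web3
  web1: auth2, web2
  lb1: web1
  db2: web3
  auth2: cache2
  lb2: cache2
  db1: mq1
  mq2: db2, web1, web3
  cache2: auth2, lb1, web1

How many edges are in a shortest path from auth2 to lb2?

5

Distance 0: auth2.
Distance 1: cache2.
Distance 2: lb1, web1.
Distance 3: web2.
Distance 4: web3.
Distance 5: lb2 — contains lb2.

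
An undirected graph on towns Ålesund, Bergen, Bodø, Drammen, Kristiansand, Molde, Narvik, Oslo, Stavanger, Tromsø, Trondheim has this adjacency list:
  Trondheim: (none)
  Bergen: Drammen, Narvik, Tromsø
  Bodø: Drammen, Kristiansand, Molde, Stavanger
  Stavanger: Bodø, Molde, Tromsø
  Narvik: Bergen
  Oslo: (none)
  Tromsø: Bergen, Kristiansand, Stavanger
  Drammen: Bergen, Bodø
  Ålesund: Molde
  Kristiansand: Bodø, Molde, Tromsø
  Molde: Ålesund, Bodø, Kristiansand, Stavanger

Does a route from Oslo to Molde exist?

Oslo has no edges, so nothing is reachable from it.

No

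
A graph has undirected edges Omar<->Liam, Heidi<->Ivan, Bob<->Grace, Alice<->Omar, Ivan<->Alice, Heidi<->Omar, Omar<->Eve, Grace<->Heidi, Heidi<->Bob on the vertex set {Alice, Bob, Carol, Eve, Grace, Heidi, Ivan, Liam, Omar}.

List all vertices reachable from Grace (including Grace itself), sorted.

Start at Grace.
Its neighbours: Bob, Heidi.
Then their neighbours: Ivan, Omar.
Then next layer: Alice, Eve, Liam.
Nothing further is reachable.

Alice, Bob, Eve, Grace, Heidi, Ivan, Liam, Omar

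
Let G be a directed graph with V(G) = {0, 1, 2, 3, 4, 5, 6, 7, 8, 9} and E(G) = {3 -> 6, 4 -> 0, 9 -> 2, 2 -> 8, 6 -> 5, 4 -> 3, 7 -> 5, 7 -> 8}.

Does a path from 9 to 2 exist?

Explore from 9.
Distance 1: reach 2.
Found 2.

Yes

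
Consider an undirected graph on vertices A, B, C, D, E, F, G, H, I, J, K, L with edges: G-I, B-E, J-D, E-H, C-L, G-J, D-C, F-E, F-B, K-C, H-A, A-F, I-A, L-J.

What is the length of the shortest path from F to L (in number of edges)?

5

Distance 0: F.
Distance 1: A, B, E.
Distance 2: H, I.
Distance 3: G.
Distance 4: J.
Distance 5: D, L — contains L.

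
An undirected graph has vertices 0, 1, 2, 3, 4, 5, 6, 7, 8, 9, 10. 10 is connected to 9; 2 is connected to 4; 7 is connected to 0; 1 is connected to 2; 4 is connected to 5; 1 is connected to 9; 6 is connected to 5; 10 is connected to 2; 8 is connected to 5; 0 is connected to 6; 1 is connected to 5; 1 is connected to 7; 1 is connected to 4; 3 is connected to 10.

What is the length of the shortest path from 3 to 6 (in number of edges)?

5

Distance 0: 3.
Distance 1: 10.
Distance 2: 2, 9.
Distance 3: 1, 4.
Distance 4: 5, 7.
Distance 5: 0, 6, 8 — contains 6.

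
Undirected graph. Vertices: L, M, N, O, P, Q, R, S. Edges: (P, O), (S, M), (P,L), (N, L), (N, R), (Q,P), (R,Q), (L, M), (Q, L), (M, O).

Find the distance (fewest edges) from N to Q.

2

Distance 0: N.
Distance 1: L, R.
Distance 2: M, P, Q — contains Q.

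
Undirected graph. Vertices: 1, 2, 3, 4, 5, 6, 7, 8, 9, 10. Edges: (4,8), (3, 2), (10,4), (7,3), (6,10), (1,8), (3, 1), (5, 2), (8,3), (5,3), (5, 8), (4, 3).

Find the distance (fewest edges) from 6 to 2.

4

Distance 0: 6.
Distance 1: 10.
Distance 2: 4.
Distance 3: 3, 8.
Distance 4: 1, 2, 5, 7 — contains 2.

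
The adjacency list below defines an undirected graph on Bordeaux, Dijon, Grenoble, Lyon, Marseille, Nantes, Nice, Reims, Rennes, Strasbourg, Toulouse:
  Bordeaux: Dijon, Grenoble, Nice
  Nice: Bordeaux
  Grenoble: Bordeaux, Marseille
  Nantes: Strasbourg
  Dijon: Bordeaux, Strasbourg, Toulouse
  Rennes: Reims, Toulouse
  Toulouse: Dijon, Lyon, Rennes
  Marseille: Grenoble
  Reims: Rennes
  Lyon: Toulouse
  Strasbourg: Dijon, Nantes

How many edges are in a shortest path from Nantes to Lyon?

Distance 0: Nantes.
Distance 1: Strasbourg.
Distance 2: Dijon.
Distance 3: Bordeaux, Toulouse.
Distance 4: Grenoble, Lyon, Nice, Rennes — contains Lyon.

4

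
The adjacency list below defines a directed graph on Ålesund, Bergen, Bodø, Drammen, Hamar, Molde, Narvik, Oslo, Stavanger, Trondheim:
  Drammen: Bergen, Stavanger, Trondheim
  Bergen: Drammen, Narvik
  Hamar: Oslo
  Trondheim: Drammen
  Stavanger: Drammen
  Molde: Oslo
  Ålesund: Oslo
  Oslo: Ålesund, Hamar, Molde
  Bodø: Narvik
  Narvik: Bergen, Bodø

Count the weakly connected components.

2

From Ålesund: component {Ålesund, Hamar, Molde, Oslo}.
From Bergen: component {Bergen, Bodø, Drammen, Narvik, Stavanger, Trondheim}.
That's 2 components.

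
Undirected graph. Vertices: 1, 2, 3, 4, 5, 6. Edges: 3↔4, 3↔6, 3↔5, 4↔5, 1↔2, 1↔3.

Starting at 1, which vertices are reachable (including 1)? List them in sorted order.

Start at 1.
Its neighbours: 2, 3.
Then their neighbours: 4, 5, 6.
Every vertex is now reached.

1, 2, 3, 4, 5, 6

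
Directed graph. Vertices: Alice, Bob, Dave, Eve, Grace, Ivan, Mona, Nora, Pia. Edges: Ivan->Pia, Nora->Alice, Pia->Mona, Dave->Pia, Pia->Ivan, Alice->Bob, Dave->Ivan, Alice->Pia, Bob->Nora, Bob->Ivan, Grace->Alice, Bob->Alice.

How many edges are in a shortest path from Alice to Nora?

Distance 0: Alice.
Distance 1: Bob, Pia.
Distance 2: Ivan, Mona, Nora — contains Nora.

2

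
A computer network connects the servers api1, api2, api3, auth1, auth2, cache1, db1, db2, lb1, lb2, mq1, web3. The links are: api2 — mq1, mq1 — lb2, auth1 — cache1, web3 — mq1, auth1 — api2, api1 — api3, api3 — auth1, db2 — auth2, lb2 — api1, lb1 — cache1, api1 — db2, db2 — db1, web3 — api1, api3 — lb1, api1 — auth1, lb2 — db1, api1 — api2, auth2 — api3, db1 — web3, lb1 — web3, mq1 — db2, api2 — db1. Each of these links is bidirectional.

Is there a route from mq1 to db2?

Yes

Explore from mq1.
Distance 1: reach api2, db2, lb2, web3.
Found db2.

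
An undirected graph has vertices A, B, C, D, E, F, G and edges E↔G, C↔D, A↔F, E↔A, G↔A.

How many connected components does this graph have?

3

From A: component {A, E, F, G}.
From B: component {B}.
From C: component {C, D}.
That's 3 components.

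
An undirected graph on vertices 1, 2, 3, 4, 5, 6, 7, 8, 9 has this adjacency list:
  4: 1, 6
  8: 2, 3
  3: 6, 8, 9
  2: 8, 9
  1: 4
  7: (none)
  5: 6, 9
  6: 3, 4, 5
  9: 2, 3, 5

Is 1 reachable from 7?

7 has no edges, so nothing is reachable from it.

No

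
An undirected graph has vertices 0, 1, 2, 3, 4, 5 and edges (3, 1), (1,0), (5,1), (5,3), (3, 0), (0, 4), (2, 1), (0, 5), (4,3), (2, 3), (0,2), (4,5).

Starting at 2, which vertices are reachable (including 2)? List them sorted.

0, 1, 2, 3, 4, 5

Start at 2.
Its neighbours: 0, 1, 3.
Then their neighbours: 4, 5.
Every vertex is now reached.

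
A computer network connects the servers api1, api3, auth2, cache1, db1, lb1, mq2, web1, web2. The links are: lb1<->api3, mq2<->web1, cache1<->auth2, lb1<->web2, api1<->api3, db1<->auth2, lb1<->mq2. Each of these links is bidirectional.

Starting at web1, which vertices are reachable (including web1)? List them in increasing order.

api1, api3, lb1, mq2, web1, web2

Start at web1.
Its neighbours: mq2.
Then their neighbours: lb1.
Then next layer: api3, web2.
Then next layer: api1.
Nothing further is reachable.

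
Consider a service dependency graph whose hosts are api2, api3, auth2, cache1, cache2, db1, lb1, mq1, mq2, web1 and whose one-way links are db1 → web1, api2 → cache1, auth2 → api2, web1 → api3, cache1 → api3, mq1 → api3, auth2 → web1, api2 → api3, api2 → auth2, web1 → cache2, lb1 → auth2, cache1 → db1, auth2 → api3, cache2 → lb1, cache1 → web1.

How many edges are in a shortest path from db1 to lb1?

Distance 0: db1.
Distance 1: web1.
Distance 2: api3, cache2.
Distance 3: lb1 — contains lb1.

3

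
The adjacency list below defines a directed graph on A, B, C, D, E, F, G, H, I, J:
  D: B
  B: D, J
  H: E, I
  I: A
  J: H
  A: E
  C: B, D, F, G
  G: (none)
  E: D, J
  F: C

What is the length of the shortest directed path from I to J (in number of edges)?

Distance 0: I.
Distance 1: A.
Distance 2: E.
Distance 3: D, J — contains J.

3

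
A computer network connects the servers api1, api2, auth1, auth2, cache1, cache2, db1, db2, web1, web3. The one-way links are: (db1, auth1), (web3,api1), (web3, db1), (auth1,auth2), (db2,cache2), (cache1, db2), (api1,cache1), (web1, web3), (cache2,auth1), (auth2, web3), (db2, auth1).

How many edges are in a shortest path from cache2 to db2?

6

Distance 0: cache2.
Distance 1: auth1.
Distance 2: auth2.
Distance 3: web3.
Distance 4: api1, db1.
Distance 5: cache1.
Distance 6: db2 — contains db2.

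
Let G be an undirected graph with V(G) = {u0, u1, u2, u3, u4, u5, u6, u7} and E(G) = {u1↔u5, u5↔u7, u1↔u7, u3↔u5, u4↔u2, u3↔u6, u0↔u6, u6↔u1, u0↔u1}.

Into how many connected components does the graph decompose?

From u0: component {u0, u1, u3, u5, u6, u7}.
From u2: component {u2, u4}.
That's 2 components.

2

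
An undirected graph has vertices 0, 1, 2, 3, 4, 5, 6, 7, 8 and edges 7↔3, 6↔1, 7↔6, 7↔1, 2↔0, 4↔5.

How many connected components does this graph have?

From 0: component {0, 2}.
From 1: component {1, 3, 6, 7}.
From 4: component {4, 5}.
From 8: component {8}.
That's 4 components.

4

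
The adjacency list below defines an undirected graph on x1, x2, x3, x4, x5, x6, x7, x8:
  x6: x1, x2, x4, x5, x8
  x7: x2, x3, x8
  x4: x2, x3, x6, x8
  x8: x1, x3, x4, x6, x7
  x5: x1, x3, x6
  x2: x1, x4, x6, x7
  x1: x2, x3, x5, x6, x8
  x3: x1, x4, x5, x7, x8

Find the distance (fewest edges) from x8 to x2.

2

Distance 0: x8.
Distance 1: x1, x3, x4, x6, x7.
Distance 2: x2, x5 — contains x2.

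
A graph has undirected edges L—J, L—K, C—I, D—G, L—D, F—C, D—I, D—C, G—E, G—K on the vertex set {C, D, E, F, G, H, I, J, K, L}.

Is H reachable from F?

No

Explore from F.
Distance 1: reach C.
Distance 2: reach D, I.
Distance 3: reach G, L.
Distance 4: reach E, J, K.
The search is exhausted without reaching H; it lies in a different component.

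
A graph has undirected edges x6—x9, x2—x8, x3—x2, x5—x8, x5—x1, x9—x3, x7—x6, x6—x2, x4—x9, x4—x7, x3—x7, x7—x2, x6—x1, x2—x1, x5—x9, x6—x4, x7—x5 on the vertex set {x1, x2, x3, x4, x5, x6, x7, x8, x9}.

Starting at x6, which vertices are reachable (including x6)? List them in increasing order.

x1, x2, x3, x4, x5, x6, x7, x8, x9

Start at x6.
Its neighbours: x1, x2, x4, x7, x9.
Then their neighbours: x3, x5, x8.
Every vertex is now reached.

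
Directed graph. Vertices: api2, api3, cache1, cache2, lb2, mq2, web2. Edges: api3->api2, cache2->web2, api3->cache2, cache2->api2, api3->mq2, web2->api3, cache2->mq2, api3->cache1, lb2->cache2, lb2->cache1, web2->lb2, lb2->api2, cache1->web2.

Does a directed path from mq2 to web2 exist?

mq2 has no outgoing edges, so nothing is reachable from it.

No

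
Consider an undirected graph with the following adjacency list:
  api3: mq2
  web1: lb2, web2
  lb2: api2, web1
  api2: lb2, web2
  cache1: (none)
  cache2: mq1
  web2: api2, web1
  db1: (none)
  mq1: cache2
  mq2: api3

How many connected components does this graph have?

From api2: component {api2, lb2, web1, web2}.
From api3: component {api3, mq2}.
From cache1: component {cache1}.
From cache2: component {cache2, mq1}.
From db1: component {db1}.
That's 5 components.

5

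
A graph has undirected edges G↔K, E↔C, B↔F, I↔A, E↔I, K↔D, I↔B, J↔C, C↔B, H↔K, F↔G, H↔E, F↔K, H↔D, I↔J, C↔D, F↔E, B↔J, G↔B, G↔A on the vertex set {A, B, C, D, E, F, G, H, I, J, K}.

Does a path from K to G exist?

Explore from K.
Distance 1: reach D, F, G, H.
Found G.

Yes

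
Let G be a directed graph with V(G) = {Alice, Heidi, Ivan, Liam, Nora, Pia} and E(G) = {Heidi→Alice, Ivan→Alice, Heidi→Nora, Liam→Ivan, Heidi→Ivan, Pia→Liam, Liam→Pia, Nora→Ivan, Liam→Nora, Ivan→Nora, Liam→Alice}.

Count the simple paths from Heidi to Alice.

3

Heidi→Alice
Heidi→Ivan→Alice
Heidi→Nora→Ivan→Alice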